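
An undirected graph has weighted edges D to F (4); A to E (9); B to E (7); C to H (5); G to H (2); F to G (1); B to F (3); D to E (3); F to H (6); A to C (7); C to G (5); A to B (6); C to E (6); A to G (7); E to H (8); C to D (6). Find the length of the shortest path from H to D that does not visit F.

A few of the H→D routes:
H -> G -> C -> D: 2 + 5 + 6 = 13
H -> C -> E -> D: 5 + 6 + 3 = 14
H -> C -> D: 5 + 6 = 11
H -> E -> D: 8 + 3 = 11
H -> G -> C -> E -> D: 2 + 5 + 6 + 3 = 16
H -> E -> C -> D: 8 + 6 + 6 = 20
The minimum is 11.

11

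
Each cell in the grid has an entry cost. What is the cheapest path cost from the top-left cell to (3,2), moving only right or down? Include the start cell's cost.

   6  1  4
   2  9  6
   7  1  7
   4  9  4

27

Path (0,0) → (1,0) → (2,0) → (2,1) → (2,2) → (3,2): 6 + 2 + 7 + 1 + 7 + 4 = 27.
For comparison, the top-then-right route costs 28.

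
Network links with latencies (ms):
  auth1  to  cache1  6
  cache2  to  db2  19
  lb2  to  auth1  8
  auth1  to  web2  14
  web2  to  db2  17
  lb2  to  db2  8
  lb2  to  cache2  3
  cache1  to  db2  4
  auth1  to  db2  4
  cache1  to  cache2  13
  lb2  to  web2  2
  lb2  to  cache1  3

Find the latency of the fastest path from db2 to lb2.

Checking several routes:
db2 - auth1 - cache1 - lb2: 4 + 6 + 3 = 13
db2 - lb2: 8
db2 - cache1 - auth1 - lb2: 4 + 6 + 8 = 18
db2 - web2 - lb2: 17 + 2 = 19
db2 - auth1 - lb2: 4 + 8 = 12
db2 - cache1 - lb2: 4 + 3 = 7
The minimum is 7 ms.

7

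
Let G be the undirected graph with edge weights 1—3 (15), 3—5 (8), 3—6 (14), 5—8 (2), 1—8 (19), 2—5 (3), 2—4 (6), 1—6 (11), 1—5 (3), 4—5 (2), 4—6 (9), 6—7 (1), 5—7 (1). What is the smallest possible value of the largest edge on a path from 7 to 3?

A few of the 7→3 routes:
7 -> 6 -> 3: max(1, 14) = 14
7 -> 5 -> 3: max(1, 8) = 8
7 -> 6 -> 4 -> 5 -> 3: max(1, 9, 2, 8) = 9
7 -> 6 -> 4 -> 2 -> 5 -> 3: max(1, 9, 6, 3, 8) = 9
7 -> 6 -> 1 -> 5 -> 3: max(1, 11, 3, 8) = 11
The minimum achievable maximum is 8.

8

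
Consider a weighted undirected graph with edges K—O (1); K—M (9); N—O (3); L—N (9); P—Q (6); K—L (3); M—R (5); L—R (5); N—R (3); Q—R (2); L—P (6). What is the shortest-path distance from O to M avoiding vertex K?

Paths from O to M avoiding K:
O - N - L - R - M: 3 + 9 + 5 + 5 = 22
O - N - L - P - Q - R - M: 3 + 9 + 6 + 6 + 2 + 5 = 31
O - N - R - M: 3 + 3 + 5 = 11
Best route has total 11.

11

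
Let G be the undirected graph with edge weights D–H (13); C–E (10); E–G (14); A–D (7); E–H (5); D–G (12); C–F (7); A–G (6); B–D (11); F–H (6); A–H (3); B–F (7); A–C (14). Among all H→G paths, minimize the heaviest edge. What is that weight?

6

A few of the H→G routes:
H-A-G: max(3, 6) = 6
H-E-C-F-B-D-A-G: max(5, 10, 7, 7, 11, 7, 6) = 11
H-F-B-D-A-G: max(6, 7, 11, 7, 6) = 11
Smallest bottleneck: 6.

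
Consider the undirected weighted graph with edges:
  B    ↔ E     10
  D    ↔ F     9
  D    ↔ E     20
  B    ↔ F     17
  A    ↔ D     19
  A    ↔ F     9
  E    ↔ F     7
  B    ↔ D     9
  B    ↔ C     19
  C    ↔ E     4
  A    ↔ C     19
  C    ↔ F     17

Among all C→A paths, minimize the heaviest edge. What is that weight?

9

Comparing a few candidate routes:
C -> F -> A: max(17, 9) = 17
C -> E -> B -> F -> A: max(4, 10, 17, 9) = 17
C -> E -> F -> A: max(4, 7, 9) = 9
C -> B -> E -> F -> A: max(19, 10, 7, 9) = 19
C -> E -> B -> D -> F -> A: max(4, 10, 9, 9, 9) = 10
Best route has worst link 9.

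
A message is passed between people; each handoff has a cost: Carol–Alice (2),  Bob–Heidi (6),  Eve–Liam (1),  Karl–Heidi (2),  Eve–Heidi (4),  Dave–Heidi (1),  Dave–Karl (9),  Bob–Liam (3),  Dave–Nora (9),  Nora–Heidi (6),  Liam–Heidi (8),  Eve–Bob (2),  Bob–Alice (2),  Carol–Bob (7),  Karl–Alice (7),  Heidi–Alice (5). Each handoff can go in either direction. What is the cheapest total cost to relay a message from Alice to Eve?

A few of the Alice→Eve routes:
Alice - Heidi - Eve: 5 + 4 = 9
Alice - Bob - Liam - Eve: 2 + 3 + 1 = 6
Alice - Bob - Eve: 2 + 2 = 4
Shortest: 4.

4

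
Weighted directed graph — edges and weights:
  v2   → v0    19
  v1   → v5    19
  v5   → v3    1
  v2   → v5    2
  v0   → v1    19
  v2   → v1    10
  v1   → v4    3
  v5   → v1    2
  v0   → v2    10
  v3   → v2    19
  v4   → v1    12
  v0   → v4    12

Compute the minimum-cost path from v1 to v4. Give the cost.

Paths from v1 to v4:
v1→v4: 3
v1→v5→v3→v2→v0→v4: 19 + 1 + 19 + 19 + 12 = 70
Shortest: 3.

3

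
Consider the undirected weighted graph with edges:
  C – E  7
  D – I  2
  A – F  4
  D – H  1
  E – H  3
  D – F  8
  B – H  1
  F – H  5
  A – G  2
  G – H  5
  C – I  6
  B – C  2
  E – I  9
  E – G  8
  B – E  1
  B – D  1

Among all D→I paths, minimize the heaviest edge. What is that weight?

2

Some routes from D to I:
D → H → E → B → C → I: max(1, 3, 1, 2, 6) = 6
D → I: max(2) = 2
D → B → C → I: max(1, 2, 6) = 6
D → H → B → C → I: max(1, 1, 2, 6) = 6
Best route has worst link 2.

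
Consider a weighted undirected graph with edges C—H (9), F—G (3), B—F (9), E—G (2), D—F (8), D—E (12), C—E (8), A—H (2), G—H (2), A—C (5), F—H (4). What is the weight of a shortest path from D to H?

A few of the D→H routes:
D -> F -> H: 8 + 4 = 12
D -> F -> G -> H: 8 + 3 + 2 = 13
D -> E -> G -> H: 12 + 2 + 2 = 16
The minimum is 12.

12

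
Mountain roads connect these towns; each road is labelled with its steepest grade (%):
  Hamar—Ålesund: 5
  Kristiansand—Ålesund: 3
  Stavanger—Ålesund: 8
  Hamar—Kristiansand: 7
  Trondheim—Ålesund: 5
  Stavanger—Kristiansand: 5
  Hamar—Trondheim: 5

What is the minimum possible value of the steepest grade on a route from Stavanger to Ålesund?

Routes from Stavanger to Ålesund:
Stavanger-Kristiansand-Hamar-Ålesund: max(5, 7, 5) = 7
Stavanger-Kristiansand-Ålesund: max(5, 3) = 5
Stavanger-Kristiansand-Hamar-Trondheim-Ålesund: max(5, 7, 5, 5) = 7
Stavanger-Ålesund: max(8) = 8
Best route has worst link 5%.

5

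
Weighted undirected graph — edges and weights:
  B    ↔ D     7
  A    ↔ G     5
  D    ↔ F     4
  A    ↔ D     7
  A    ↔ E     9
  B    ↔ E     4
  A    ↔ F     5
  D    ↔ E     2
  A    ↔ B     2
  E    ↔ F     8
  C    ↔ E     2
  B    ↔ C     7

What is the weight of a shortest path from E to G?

11

Some routes from E to G:
E -> D -> A -> G: 2 + 7 + 5 = 14
E -> A -> G: 9 + 5 = 14
E -> B -> A -> G: 4 + 2 + 5 = 11
Best route has total 11.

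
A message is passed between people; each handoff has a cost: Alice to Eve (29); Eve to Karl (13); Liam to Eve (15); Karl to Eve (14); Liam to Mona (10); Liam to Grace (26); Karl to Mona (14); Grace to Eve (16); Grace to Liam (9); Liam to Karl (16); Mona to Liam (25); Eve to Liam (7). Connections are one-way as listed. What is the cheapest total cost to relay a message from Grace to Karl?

25

A few of the Grace→Karl routes:
Grace-Liam-Eve-Karl: 9 + 15 + 13 = 37
Grace-Liam-Karl: 9 + 16 = 25
Grace-Eve-Karl: 16 + 13 = 29
Best route has total 25.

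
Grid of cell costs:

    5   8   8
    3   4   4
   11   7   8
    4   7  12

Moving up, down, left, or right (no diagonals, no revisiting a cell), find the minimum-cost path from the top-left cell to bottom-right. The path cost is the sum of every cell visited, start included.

One optimal route is r0c0→r1c0→r1c1→r1c2→r2c2→r3c2.
Its cost is 5 + 3 + 4 + 4 + 8 + 12 = 36.

36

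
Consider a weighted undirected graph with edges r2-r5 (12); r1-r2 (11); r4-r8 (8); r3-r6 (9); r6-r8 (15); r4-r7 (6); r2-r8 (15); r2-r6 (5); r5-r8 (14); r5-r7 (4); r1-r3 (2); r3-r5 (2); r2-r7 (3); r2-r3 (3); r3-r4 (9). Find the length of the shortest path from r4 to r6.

A few of the r4→r6 routes:
r4 → r7 → r5 → r3 → r2 → r6: 6 + 4 + 2 + 3 + 5 = 20
r4 → r3 → r2 → r6: 9 + 3 + 5 = 17
r4 → r7 → r2 → r6: 6 + 3 + 5 = 14
r4 → r7 → r5 → r3 → r6: 6 + 4 + 2 + 9 = 21
r4 → r3 → r6: 9 + 9 = 18
Shortest: 14.

14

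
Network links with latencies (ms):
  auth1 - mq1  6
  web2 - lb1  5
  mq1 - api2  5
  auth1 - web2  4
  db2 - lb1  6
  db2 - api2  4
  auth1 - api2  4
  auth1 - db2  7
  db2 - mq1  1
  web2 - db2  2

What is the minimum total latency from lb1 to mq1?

A few of the lb1→mq1 routes:
lb1 -> web2 -> auth1 -> db2 -> mq1: 5 + 4 + 7 + 1 = 17
lb1 -> web2 -> auth1 -> mq1: 5 + 4 + 6 = 15
lb1 -> db2 -> api2 -> mq1: 6 + 4 + 5 = 15
lb1 -> web2 -> db2 -> api2 -> mq1: 5 + 2 + 4 + 5 = 16
lb1 -> web2 -> db2 -> mq1: 5 + 2 + 1 = 8
lb1 -> db2 -> mq1: 6 + 1 = 7
Best route has total 7 ms.

7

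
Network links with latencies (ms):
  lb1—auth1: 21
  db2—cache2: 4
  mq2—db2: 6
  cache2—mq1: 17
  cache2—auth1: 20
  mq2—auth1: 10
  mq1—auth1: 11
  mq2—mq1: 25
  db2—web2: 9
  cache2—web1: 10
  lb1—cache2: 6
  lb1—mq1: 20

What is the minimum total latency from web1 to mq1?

27

Checking several routes:
web1 -> cache2 -> lb1 -> mq1: 10 + 6 + 20 = 36
web1 -> cache2 -> db2 -> mq2 -> auth1 -> mq1: 10 + 4 + 6 + 10 + 11 = 41
web1 -> cache2 -> db2 -> mq2 -> mq1: 10 + 4 + 6 + 25 = 45
web1 -> cache2 -> mq1: 10 + 17 = 27
web1 -> cache2 -> auth1 -> mq1: 10 + 20 + 11 = 41
web1 -> cache2 -> lb1 -> auth1 -> mq1: 10 + 6 + 21 + 11 = 48
The minimum is 27 ms.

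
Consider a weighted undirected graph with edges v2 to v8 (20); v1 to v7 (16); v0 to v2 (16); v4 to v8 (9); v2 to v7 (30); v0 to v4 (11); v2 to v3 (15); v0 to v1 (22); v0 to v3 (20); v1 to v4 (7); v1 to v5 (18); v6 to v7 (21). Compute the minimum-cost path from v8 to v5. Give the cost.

34

Comparing a few candidate routes:
v8 → v2 → v3 → v0 → v4 → v1 → v5: 20 + 15 + 20 + 11 + 7 + 18 = 91
v8 → v2 → v7 → v1 → v5: 20 + 30 + 16 + 18 = 84
v8 → v2 → v0 → v1 → v5: 20 + 16 + 22 + 18 = 76
v8 → v4 → v0 → v1 → v5: 9 + 11 + 22 + 18 = 60
v8 → v4 → v1 → v5: 9 + 7 + 18 = 34
v8 → v2 → v0 → v4 → v1 → v5: 20 + 16 + 11 + 7 + 18 = 72
Shortest: 34.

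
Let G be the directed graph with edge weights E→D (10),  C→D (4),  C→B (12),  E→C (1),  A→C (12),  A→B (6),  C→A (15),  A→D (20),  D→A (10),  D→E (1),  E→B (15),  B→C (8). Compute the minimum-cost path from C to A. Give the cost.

14

Routes from C to A:
C-A: 15
C-D-A: 4 + 10 = 14
Shortest: 14.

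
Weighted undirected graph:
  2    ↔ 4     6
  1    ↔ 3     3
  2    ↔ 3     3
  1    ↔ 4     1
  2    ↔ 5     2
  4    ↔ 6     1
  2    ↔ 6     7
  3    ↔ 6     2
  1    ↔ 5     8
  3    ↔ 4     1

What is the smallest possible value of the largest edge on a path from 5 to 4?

3

Comparing a few candidate routes:
5 - 2 - 4: max(2, 6) = 6
5 - 2 - 3 - 4: max(2, 3, 1) = 3
5 - 2 - 3 - 6 - 4: max(2, 3, 2, 1) = 3
5 - 2 - 6 - 3 - 1 - 4: max(2, 7, 2, 3, 1) = 7
5 - 2 - 6 - 4: max(2, 7, 1) = 7
5 - 2 - 3 - 1 - 4: max(2, 3, 3, 1) = 3
Best route has worst link 3.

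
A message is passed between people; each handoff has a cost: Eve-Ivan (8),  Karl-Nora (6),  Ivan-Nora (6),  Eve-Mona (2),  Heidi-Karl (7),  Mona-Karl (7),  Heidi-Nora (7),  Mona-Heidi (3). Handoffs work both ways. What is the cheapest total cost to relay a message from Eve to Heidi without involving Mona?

21

Routes from Eve to Heidi avoiding Mona:
Eve → Ivan → Nora → Heidi: 8 + 6 + 7 = 21
Eve → Ivan → Nora → Karl → Heidi: 8 + 6 + 6 + 7 = 27
Shortest: 21.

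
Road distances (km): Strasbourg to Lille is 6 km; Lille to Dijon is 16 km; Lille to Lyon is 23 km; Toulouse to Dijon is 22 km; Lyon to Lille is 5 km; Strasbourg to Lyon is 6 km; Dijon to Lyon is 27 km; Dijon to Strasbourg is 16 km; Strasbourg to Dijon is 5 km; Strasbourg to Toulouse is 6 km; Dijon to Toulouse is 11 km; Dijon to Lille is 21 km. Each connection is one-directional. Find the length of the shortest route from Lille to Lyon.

Candidate routes:
Lille - Dijon - Strasbourg - Lyon: 16 + 16 + 6 = 38
Lille - Dijon - Lyon: 16 + 27 = 43
Lille - Lyon: 23
The minimum is 23 km.

23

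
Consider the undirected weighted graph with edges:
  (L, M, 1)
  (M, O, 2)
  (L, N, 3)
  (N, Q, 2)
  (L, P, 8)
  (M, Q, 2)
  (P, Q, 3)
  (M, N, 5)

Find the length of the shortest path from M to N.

4

Comparing a few candidate routes:
M-N: 5
M-L-N: 1 + 3 = 4
M-Q-N: 2 + 2 = 4
The minimum is 4.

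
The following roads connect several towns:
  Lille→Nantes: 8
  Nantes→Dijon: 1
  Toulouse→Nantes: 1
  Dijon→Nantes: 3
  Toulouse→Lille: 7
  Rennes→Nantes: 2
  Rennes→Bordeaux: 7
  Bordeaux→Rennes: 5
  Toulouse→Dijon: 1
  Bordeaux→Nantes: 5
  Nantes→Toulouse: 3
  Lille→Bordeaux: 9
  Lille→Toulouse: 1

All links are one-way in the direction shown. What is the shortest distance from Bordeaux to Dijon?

Routes from Bordeaux to Dijon:
Bordeaux → Rennes → Nantes → Dijon: 5 + 2 + 1 = 8
Bordeaux → Rennes → Nantes → Toulouse → Dijon: 5 + 2 + 3 + 1 = 11
Bordeaux → Nantes → Dijon: 5 + 1 = 6
Bordeaux → Nantes → Toulouse → Dijon: 5 + 3 + 1 = 9
Shortest: 6.

6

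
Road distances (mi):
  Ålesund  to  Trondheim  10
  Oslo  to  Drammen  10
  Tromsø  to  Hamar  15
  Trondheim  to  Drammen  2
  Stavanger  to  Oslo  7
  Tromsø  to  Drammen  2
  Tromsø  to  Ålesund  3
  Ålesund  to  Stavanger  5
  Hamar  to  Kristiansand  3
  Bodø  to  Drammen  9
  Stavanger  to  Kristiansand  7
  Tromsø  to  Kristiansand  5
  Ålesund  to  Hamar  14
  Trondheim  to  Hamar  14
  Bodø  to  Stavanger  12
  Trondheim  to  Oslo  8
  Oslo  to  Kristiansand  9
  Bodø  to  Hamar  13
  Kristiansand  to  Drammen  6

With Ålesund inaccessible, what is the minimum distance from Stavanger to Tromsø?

Comparing a few candidate routes:
Stavanger - Kristiansand - Tromsø: 7 + 5 = 12
Stavanger - Oslo - Trondheim - Drammen - Tromsø: 7 + 8 + 2 + 2 = 19
Stavanger - Oslo - Kristiansand - Tromsø: 7 + 9 + 5 = 21
Stavanger - Oslo - Drammen - Tromsø: 7 + 10 + 2 = 19
Stavanger - Kristiansand - Drammen - Tromsø: 7 + 6 + 2 = 15
Best route has total 12 mi.

12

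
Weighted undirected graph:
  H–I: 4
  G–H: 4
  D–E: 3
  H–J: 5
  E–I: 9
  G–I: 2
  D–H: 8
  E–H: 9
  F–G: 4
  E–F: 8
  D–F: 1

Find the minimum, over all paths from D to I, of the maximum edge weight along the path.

Some routes from D to I:
D → F → G → I: max(1, 4, 2) = 4
D → F → G → H → I: max(1, 4, 4, 4) = 4
D → E → F → G → I: max(3, 8, 4, 2) = 8
Best route has worst link 4.

4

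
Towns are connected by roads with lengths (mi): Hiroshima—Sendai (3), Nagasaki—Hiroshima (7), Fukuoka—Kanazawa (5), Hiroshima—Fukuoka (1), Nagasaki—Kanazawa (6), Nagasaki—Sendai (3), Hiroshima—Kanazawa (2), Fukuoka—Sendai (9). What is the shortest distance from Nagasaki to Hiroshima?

6

Some routes from Nagasaki to Hiroshima:
Nagasaki -> Hiroshima: 7
Nagasaki -> Kanazawa -> Hiroshima: 6 + 2 = 8
Nagasaki -> Sendai -> Hiroshima: 3 + 3 = 6
Best route has total 6 mi.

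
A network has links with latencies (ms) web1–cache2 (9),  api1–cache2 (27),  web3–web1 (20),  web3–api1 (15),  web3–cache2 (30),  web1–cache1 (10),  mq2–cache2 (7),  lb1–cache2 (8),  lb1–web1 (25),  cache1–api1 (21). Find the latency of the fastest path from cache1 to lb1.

Some routes from cache1 to lb1:
cache1 → web1 → cache2 → lb1: 10 + 9 + 8 = 27
cache1 → api1 → cache2 → lb1: 21 + 27 + 8 = 56
cache1 → web1 → lb1: 10 + 25 = 35
cache1 → web1 → web3 → cache2 → lb1: 10 + 20 + 30 + 8 = 68
Best route has total 27 ms.

27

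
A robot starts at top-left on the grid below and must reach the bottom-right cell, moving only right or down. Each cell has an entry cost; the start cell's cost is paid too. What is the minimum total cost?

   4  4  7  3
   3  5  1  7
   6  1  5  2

20

Best path: [0,0]→[1,0]→[1,1]→[1,2]→[2,2]→[2,3]
Cost: 4 + 3 + 5 + 1 + 5 + 2 = 20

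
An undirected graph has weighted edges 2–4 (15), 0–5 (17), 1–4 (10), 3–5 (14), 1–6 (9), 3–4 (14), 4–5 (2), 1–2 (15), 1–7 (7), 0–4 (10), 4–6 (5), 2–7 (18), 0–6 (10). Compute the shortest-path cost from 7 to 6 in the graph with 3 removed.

Comparing a few candidate routes:
7-1-4-0-6: 7 + 10 + 10 + 10 = 37
7-1-4-6: 7 + 10 + 5 = 22
7-1-6: 7 + 9 = 16
The minimum is 16.

16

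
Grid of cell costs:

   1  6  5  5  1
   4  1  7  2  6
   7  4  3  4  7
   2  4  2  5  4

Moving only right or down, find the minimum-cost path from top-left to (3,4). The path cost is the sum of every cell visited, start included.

24

One optimal route is r0c0 → r1c0 → r1c1 → r2c1 → r2c2 → r3c2 → r3c3 → r3c4.
Its cost is 1 + 4 + 1 + 4 + 3 + 2 + 5 + 4 = 24.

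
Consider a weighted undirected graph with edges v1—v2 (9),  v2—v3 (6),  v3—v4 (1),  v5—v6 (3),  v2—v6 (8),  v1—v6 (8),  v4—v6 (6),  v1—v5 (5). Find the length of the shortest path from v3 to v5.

10

Some routes from v3 to v5:
v3 -> v4 -> v6 -> v1 -> v5: 1 + 6 + 8 + 5 = 20
v3 -> v2 -> v1 -> v6 -> v5: 6 + 9 + 8 + 3 = 26
v3 -> v2 -> v1 -> v5: 6 + 9 + 5 = 20
v3 -> v4 -> v6 -> v5: 1 + 6 + 3 = 10
v3 -> v2 -> v6 -> v5: 6 + 8 + 3 = 17
Best route has total 10.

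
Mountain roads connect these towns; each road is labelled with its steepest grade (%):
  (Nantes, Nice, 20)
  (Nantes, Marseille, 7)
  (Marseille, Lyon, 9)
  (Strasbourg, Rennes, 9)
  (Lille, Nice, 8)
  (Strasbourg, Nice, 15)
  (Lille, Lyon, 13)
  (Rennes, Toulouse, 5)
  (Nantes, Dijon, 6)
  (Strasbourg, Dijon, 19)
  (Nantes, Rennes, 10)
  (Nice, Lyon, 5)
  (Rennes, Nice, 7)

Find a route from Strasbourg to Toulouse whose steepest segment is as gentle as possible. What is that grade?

9

Comparing a few candidate routes:
Strasbourg - Dijon - Nantes - Marseille - Lyon - Lille - Nice - Rennes - Toulouse: max(19, 6, 7, 9, 13, 8, 7, 5) = 19
Strasbourg - Rennes - Toulouse: max(9, 5) = 9
Strasbourg - Nice - Lyon - Marseille - Nantes - Rennes - Toulouse: max(15, 5, 9, 7, 10, 5) = 15
Strasbourg - Nice - Lille - Lyon - Marseille - Nantes - Rennes - Toulouse: max(15, 8, 13, 9, 7, 10, 5) = 15
Strasbourg - Nice - Rennes - Toulouse: max(15, 7, 5) = 15
The minimum achievable maximum is 9%.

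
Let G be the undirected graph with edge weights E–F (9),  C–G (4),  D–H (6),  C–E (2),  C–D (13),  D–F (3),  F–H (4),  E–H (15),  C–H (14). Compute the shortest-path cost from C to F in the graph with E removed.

16

A few of the C→F routes:
C -> H -> F: 14 + 4 = 18
C -> D -> H -> F: 13 + 6 + 4 = 23
C -> D -> F: 13 + 3 = 16
Shortest: 16.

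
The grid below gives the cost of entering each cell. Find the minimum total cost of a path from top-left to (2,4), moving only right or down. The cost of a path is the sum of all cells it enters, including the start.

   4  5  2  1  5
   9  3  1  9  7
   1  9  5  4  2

Cheapest: r0c0 r0c1 r0c2 r1c2 r2c2 r2c3 r2c4
  4 + 5 + 2 + 1 + 5 + 4 + 2 = 23
For comparison, the top-then-right route costs 26.

23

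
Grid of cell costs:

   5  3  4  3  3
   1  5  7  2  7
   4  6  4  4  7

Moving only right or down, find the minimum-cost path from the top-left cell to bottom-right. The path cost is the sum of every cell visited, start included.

Cheapest: (0,0) (0,1) (0,2) (0,3) (1,3) (2,3) (2,4)
  5 + 3 + 4 + 3 + 2 + 4 + 7 = 28
(Top row then right column would cost 32.)

28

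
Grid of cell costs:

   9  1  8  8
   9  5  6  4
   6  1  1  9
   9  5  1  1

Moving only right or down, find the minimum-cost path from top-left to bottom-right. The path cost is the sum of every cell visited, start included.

19

Take (0,0) -> (0,1) -> (1,1) -> (2,1) -> (2,2) -> (3,2) -> (3,3) for a total of 9 + 1 + 5 + 1 + 1 + 1 + 1 = 19.
For comparison, the top-then-right route costs 40.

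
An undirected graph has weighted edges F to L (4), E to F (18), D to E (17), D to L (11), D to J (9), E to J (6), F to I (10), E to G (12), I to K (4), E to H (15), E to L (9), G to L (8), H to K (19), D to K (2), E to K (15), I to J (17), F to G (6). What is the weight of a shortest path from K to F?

Comparing a few candidate routes:
K - D - L - G - F: 2 + 11 + 8 + 6 = 27
K - D - L - F: 2 + 11 + 4 = 17
K - I - F: 4 + 10 = 14
Best route has total 14.

14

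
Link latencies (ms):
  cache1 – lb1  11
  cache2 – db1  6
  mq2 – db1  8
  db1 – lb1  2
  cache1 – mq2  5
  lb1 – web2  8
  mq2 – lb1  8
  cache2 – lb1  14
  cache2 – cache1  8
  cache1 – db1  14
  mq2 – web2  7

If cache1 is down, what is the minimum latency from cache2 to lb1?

Routes from cache2 to lb1 avoiding cache1:
cache2-db1-mq2-lb1: 6 + 8 + 8 = 22
cache2-db1-lb1: 6 + 2 = 8
cache2-lb1: 14
cache2-db1-mq2-web2-lb1: 6 + 8 + 7 + 8 = 29
Shortest: 8 ms.

8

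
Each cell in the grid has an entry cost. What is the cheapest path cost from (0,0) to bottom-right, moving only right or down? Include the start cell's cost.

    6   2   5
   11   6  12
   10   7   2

23

Path (0,0) -> (0,1) -> (1,1) -> (2,1) -> (2,2): 6 + 2 + 6 + 7 + 2 = 23.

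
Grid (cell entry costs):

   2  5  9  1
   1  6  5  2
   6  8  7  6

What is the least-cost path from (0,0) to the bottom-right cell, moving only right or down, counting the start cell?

22

Best path: (0,0) (1,0) (1,1) (1,2) (1,3) (2,3)
Cost: 2 + 1 + 6 + 5 + 2 + 6 = 22
For comparison, the top-then-right route costs 25.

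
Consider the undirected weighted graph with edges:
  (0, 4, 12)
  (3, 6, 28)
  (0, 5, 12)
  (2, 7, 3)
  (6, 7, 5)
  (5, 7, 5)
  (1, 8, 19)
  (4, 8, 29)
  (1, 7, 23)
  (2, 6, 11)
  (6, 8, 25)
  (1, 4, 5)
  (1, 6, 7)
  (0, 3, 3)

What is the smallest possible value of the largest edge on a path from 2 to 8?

Some routes from 2 to 8:
2 -> 7 -> 5 -> 0 -> 4 -> 1 -> 8: max(3, 5, 12, 12, 5, 19) = 19
2 -> 6 -> 1 -> 8: max(11, 7, 19) = 19
2 -> 6 -> 7 -> 5 -> 0 -> 4 -> 1 -> 8: max(11, 5, 5, 12, 12, 5, 19) = 19
Smallest bottleneck: 19.

19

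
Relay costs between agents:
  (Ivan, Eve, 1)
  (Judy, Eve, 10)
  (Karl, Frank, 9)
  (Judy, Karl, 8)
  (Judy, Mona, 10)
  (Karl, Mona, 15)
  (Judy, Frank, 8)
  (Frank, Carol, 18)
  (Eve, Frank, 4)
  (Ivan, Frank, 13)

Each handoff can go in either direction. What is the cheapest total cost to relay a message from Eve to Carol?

Some routes from Eve to Carol:
Eve -> Frank -> Carol: 4 + 18 = 22
Eve -> Ivan -> Frank -> Carol: 1 + 13 + 18 = 32
Eve -> Judy -> Frank -> Carol: 10 + 8 + 18 = 36
Eve -> Judy -> Karl -> Frank -> Carol: 10 + 8 + 9 + 18 = 45
Best route has total 22.

22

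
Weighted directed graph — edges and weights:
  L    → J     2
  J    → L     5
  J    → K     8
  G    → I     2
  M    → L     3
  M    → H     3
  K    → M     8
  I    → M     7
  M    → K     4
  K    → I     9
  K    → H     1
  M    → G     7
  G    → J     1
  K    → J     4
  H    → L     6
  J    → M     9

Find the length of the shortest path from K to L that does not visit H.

9

Checking several routes:
K-I-M-L: 9 + 7 + 3 = 19
K-M-L: 8 + 3 = 11
K-J-M-L: 4 + 9 + 3 = 16
K-J-L: 4 + 5 = 9
Best route has total 9.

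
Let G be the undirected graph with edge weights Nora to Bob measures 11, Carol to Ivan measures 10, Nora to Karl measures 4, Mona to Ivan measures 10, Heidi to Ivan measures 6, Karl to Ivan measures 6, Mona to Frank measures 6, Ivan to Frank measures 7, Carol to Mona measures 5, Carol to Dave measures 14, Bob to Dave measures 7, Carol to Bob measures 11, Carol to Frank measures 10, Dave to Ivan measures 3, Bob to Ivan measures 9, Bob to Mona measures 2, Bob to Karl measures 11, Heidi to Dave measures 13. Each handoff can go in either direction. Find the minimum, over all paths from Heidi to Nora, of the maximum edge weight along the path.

6

Comparing a few candidate routes:
Heidi→Ivan→Dave→Bob→Nora: max(6, 3, 7, 11) = 11
Heidi→Ivan→Dave→Bob→Karl→Nora: max(6, 3, 7, 11, 4) = 11
Heidi→Ivan→Karl→Nora: max(6, 6, 4) = 6
Heidi→Ivan→Carol→Mona→Bob→Nora: max(6, 10, 5, 2, 11) = 11
Best route has worst link 6.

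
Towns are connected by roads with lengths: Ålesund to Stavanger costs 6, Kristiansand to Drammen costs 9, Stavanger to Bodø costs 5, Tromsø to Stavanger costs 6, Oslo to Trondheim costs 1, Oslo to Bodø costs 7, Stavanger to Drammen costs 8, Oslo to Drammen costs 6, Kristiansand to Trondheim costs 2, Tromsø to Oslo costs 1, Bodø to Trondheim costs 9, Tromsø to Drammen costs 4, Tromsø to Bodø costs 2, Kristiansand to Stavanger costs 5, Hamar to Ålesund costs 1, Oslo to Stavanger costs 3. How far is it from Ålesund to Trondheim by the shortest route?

Checking several routes:
Ålesund - Stavanger - Oslo - Trondheim: 6 + 3 + 1 = 10
Ålesund - Stavanger - Kristiansand - Trondheim: 6 + 5 + 2 = 13
Ålesund - Stavanger - Tromsø - Oslo - Trondheim: 6 + 6 + 1 + 1 = 14
The minimum is 10.

10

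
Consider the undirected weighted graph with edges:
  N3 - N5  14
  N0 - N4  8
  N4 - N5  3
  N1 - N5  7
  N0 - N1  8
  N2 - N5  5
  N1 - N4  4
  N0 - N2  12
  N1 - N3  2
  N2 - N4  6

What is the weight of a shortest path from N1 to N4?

4

Checking several routes:
N1 -> N4: 4
N1 -> N5 -> N4: 7 + 3 = 10
N1 -> N0 -> N4: 8 + 8 = 16
Best route has total 4.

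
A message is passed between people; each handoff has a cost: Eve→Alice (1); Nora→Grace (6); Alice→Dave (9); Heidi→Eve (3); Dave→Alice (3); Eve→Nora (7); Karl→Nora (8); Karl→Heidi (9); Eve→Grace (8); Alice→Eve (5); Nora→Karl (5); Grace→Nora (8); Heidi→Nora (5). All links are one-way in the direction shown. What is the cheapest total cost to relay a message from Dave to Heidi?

29

Paths from Dave to Heidi:
Dave -> Alice -> Eve -> Grace -> Nora -> Karl -> Heidi: 3 + 5 + 8 + 8 + 5 + 9 = 38
Dave -> Alice -> Eve -> Nora -> Karl -> Heidi: 3 + 5 + 7 + 5 + 9 = 29
Shortest: 29.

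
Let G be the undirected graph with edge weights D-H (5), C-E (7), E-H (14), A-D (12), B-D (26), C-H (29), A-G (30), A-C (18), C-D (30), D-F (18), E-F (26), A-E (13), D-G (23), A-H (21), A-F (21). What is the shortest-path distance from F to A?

21

A few of the F→A routes:
F → D → A: 18 + 12 = 30
F → A: 21
F → E → A: 26 + 13 = 39
The minimum is 21.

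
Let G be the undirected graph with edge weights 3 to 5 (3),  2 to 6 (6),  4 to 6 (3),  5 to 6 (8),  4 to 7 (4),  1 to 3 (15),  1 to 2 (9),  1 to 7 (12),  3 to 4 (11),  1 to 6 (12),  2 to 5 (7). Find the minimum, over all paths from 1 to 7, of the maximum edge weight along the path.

9

A few of the 1→7 routes:
1 - 6 - 2 - 5 - 3 - 4 - 7: max(12, 6, 7, 3, 11, 4) = 12
1 - 2 - 5 - 3 - 4 - 7: max(9, 7, 3, 11, 4) = 11
1 - 2 - 6 - 4 - 7: max(9, 6, 3, 4) = 9
1 - 2 - 6 - 5 - 3 - 4 - 7: max(9, 6, 8, 3, 11, 4) = 11
1 - 7: max(12) = 12
1 - 2 - 5 - 6 - 4 - 7: max(9, 7, 8, 3, 4) = 9
The minimum achievable maximum is 9.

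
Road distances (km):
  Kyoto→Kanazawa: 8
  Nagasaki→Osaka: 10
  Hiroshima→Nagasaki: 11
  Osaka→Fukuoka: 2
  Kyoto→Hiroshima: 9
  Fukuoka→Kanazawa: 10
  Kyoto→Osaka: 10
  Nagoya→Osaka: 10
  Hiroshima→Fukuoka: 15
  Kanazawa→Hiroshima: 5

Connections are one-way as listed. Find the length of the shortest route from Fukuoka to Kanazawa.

10

Routes from Fukuoka to Kanazawa:
Fukuoka→Kanazawa: 10
Shortest: 10 km.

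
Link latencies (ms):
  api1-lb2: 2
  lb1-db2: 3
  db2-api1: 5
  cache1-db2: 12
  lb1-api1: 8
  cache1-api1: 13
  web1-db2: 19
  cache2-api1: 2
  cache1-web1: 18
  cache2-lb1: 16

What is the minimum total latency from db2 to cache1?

12

Checking several routes:
db2→lb1→cache2→api1→cache1: 3 + 16 + 2 + 13 = 34
db2→cache1: 12
db2→api1→cache1: 5 + 13 = 18
db2→lb1→api1→cache1: 3 + 8 + 13 = 24
Best route has total 12 ms.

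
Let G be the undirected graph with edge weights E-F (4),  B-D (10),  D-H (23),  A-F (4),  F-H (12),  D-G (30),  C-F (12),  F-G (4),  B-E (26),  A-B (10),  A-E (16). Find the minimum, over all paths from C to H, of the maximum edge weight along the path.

Comparing a few candidate routes:
C → F → A → E → B → D → H: max(12, 4, 16, 26, 10, 23) = 26
C → F → H: max(12, 12) = 12
C → F → A → B → D → H: max(12, 4, 10, 10, 23) = 23
C → F → E → B → D → H: max(12, 4, 26, 10, 23) = 26
C → F → E → A → B → D → H: max(12, 4, 16, 10, 10, 23) = 23
Smallest bottleneck: 12.

12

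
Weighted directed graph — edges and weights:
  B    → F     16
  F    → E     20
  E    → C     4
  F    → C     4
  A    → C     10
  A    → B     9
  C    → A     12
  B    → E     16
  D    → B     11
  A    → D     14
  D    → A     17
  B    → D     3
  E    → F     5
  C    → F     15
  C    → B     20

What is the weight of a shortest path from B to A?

Some routes from B to A:
B - F - C - A: 16 + 4 + 12 = 32
B - D - A: 3 + 17 = 20
B - E - C - A: 16 + 4 + 12 = 32
Best route has total 20.

20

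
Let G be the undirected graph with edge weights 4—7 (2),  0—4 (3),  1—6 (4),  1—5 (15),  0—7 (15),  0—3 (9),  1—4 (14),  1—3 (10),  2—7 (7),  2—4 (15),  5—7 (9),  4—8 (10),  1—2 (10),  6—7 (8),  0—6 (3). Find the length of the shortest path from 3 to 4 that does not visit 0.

Checking several routes:
3 → 1 → 4: 10 + 14 = 24
3 → 1 → 6 → 7 → 4: 10 + 4 + 8 + 2 = 24
3 → 1 → 5 → 7 → 4: 10 + 15 + 9 + 2 = 36
3 → 1 → 2 → 4: 10 + 10 + 15 = 35
3 → 1 → 2 → 7 → 4: 10 + 10 + 7 + 2 = 29
The minimum is 24.

24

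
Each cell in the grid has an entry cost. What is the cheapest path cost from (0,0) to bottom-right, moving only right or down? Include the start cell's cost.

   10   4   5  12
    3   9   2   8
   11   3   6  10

37

One optimal route is (0,0)→(0,1)→(0,2)→(1,2)→(2,2)→(2,3).
Its cost is 10 + 4 + 5 + 2 + 6 + 10 = 37.
For comparison, the top-then-right route costs 49.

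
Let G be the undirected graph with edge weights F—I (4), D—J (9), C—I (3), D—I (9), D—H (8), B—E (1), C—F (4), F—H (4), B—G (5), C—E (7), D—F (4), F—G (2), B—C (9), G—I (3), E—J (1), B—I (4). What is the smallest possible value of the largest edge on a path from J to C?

Checking several routes:
J-E-B-G-F-C: max(1, 1, 5, 2, 4) = 5
J-E-B-G-F-I-C: max(1, 1, 5, 2, 4, 3) = 5
J-E-B-I-C: max(1, 1, 4, 3) = 4
J-E-B-I-F-C: max(1, 1, 4, 4, 4) = 4
J-E-B-I-G-F-C: max(1, 1, 4, 3, 2, 4) = 4
Best route has worst link 4.

4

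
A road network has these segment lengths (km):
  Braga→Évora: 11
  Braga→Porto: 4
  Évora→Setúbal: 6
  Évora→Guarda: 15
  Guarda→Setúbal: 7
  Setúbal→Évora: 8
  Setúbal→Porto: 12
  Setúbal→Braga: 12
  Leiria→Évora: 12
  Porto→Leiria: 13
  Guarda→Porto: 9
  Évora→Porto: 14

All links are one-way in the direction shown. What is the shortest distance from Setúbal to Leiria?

Comparing a few candidate routes:
Setúbal - Évora - Porto - Leiria: 8 + 14 + 13 = 35
Setúbal - Porto - Leiria: 12 + 13 = 25
Setúbal - Braga - Porto - Leiria: 12 + 4 + 13 = 29
Setúbal - Braga - Évora - Porto - Leiria: 12 + 11 + 14 + 13 = 50
Setúbal - Évora - Guarda - Porto - Leiria: 8 + 15 + 9 + 13 = 45
Shortest: 25 km.

25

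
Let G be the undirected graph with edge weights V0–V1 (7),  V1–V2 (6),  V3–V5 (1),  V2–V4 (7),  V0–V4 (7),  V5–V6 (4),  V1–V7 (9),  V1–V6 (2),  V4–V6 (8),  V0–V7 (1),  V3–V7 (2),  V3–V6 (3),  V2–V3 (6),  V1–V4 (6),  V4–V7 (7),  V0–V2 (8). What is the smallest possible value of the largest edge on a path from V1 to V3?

3

Some routes from V1 to V3:
V1-V2-V3: max(6, 6) = 6
V1-V2-V4-V0-V7-V3: max(6, 7, 7, 1, 2) = 7
V1-V2-V4-V7-V3: max(6, 7, 7, 2) = 7
V1-V6-V5-V3: max(2, 4, 1) = 4
V1-V6-V3: max(2, 3) = 3
V1-V4-V0-V7-V3: max(6, 7, 1, 2) = 7
Smallest bottleneck: 3.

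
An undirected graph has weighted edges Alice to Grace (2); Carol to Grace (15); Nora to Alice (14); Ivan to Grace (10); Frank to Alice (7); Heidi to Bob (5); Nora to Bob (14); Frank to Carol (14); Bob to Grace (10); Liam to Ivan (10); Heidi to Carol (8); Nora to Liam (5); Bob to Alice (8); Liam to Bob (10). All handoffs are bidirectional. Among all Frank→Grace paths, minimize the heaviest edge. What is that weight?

A few of the Frank→Grace routes:
Frank→Carol→Heidi→Bob→Liam→Nora→Alice→Grace: max(14, 8, 5, 10, 5, 14, 2) = 14
Frank→Carol→Heidi→Bob→Liam→Ivan→Grace: max(14, 8, 5, 10, 10, 10) = 14
Frank→Alice→Bob→Grace: max(7, 8, 10) = 10
Frank→Alice→Grace: max(7, 2) = 7
Frank→Alice→Bob→Liam→Ivan→Grace: max(7, 8, 10, 10, 10) = 10
Smallest bottleneck: 7.

7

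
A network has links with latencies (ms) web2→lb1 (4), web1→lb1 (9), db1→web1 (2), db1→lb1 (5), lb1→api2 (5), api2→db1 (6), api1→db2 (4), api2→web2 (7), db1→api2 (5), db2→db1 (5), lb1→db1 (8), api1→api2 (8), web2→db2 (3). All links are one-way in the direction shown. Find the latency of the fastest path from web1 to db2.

24

Paths from web1 to db2:
web1-lb1-db1-api2-web2-db2: 9 + 8 + 5 + 7 + 3 = 32
web1-lb1-api2-web2-db2: 9 + 5 + 7 + 3 = 24
Shortest: 24 ms.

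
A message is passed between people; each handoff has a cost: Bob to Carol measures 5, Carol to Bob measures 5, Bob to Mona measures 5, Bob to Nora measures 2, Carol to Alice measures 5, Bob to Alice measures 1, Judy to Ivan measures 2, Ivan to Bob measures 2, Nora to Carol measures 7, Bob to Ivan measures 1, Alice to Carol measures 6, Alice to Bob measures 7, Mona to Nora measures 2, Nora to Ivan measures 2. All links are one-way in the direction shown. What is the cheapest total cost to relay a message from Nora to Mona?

9

Candidate routes:
Nora → Ivan → Bob → Mona: 2 + 2 + 5 = 9
Nora → Carol → Alice → Bob → Mona: 7 + 5 + 7 + 5 = 24
Nora → Carol → Bob → Mona: 7 + 5 + 5 = 17
Best route has total 9.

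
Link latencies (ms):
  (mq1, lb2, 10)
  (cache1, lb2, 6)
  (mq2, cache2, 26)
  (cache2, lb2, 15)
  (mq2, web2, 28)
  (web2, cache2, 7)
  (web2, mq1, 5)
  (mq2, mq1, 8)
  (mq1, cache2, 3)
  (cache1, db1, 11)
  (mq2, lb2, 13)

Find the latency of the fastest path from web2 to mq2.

Comparing a few candidate routes:
web2-cache2-mq1-mq2: 7 + 3 + 8 = 18
web2-mq1-mq2: 5 + 8 = 13
web2-mq2: 28
web2-cache2-mq2: 7 + 26 = 33
web2-mq1-lb2-mq2: 5 + 10 + 13 = 28
web2-cache2-mq1-lb2-mq2: 7 + 3 + 10 + 13 = 33
Best route has total 13 ms.

13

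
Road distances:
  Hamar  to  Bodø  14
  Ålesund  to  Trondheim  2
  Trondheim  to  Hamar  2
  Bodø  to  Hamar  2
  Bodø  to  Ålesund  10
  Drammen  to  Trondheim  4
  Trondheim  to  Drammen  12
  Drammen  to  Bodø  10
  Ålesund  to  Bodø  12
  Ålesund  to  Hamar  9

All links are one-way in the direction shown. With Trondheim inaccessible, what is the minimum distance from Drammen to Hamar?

Paths from Drammen to Hamar avoiding Trondheim:
Drammen→Bodø→Hamar: 10 + 2 = 12
Drammen→Bodø→Ålesund→Hamar: 10 + 10 + 9 = 29
Shortest: 12.

12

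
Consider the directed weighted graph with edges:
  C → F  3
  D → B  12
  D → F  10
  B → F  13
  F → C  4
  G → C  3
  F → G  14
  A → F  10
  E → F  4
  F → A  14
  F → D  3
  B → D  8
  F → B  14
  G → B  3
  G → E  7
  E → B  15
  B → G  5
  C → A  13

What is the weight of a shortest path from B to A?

Checking several routes:
B → F → A: 13 + 14 = 27
B → G → C → F → A: 5 + 3 + 3 + 14 = 25
B → D → F → A: 8 + 10 + 14 = 32
B → F → C → A: 13 + 4 + 13 = 30
B → G → E → F → A: 5 + 7 + 4 + 14 = 30
B → G → C → A: 5 + 3 + 13 = 21
Best route has total 21.

21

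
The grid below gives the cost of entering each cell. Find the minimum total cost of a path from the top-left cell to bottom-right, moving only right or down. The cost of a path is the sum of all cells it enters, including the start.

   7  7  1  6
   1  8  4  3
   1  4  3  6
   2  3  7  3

24

Cheapest: [0,0] [1,0] [2,0] [3,0] [3,1] [3,2] [3,3]
  7 + 1 + 1 + 2 + 3 + 7 + 3 = 24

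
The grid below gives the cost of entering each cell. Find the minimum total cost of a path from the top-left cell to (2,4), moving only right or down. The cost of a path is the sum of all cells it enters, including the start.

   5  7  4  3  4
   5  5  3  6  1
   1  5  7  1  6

30

Cheapest: r0c0 -> r0c1 -> r0c2 -> r0c3 -> r0c4 -> r1c4 -> r2c4
  5 + 7 + 4 + 3 + 4 + 1 + 6 = 30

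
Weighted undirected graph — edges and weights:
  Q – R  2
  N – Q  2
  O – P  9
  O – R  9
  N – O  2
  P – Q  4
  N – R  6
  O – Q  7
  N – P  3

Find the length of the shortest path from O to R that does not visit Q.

Routes from O to R avoiding Q:
O → R: 9
O → P → N → R: 9 + 3 + 6 = 18
O → N → R: 2 + 6 = 8
Best route has total 8.

8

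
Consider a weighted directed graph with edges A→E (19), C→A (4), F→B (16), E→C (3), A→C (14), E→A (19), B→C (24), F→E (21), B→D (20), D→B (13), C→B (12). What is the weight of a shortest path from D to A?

41

Paths from D to A:
D → B → C → A: 13 + 24 + 4 = 41
Best route has total 41.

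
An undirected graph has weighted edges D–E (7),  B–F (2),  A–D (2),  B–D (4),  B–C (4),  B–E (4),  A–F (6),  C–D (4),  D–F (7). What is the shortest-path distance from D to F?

6

Some routes from D to F:
D -> F: 7
D -> A -> F: 2 + 6 = 8
D -> C -> B -> F: 4 + 4 + 2 = 10
D -> B -> F: 4 + 2 = 6
The minimum is 6.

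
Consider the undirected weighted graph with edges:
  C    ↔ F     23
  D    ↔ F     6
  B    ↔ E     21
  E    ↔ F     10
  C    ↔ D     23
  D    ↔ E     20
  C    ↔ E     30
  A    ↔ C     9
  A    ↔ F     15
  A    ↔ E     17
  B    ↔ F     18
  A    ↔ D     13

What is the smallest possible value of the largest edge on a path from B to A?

Checking several routes:
B→F→E→A: max(18, 10, 17) = 18
B→F→A: max(18, 15) = 18
B→F→D→A: max(18, 6, 13) = 18
Smallest bottleneck: 18.

18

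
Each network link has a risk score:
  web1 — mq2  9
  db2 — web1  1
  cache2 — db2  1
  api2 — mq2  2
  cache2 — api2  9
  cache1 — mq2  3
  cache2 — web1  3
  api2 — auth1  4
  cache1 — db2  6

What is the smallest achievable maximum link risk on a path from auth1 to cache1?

A few of the auth1→cache1 routes:
auth1 -> api2 -> cache2 -> web1 -> mq2 -> cache1: max(4, 9, 3, 9, 3) = 9
auth1 -> api2 -> cache2 -> db2 -> web1 -> mq2 -> cache1: max(4, 9, 1, 1, 9, 3) = 9
auth1 -> api2 -> cache2 -> web1 -> db2 -> cache1: max(4, 9, 3, 1, 6) = 9
auth1 -> api2 -> cache2 -> db2 -> cache1: max(4, 9, 1, 6) = 9
auth1 -> api2 -> mq2 -> cache1: max(4, 2, 3) = 4
Smallest bottleneck: 4.

4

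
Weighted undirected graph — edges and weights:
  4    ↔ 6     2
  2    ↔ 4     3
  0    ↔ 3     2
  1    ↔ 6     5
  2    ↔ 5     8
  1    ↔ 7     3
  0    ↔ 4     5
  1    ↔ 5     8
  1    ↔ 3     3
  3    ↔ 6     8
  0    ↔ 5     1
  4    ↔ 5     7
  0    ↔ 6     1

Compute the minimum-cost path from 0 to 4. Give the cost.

Comparing a few candidate routes:
0 -> 3 -> 6 -> 4: 2 + 8 + 2 = 12
0 -> 5 -> 2 -> 4: 1 + 8 + 3 = 12
0 -> 4: 5
0 -> 5 -> 4: 1 + 7 = 8
0 -> 3 -> 1 -> 6 -> 4: 2 + 3 + 5 + 2 = 12
0 -> 6 -> 4: 1 + 2 = 3
The minimum is 3.

3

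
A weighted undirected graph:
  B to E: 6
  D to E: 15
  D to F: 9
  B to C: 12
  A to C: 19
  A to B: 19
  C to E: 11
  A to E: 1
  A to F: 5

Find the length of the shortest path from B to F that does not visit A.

Paths from B to F avoiding A:
B → E → D → F: 6 + 15 + 9 = 30
B → C → E → D → F: 12 + 11 + 15 + 9 = 47
Shortest: 30.

30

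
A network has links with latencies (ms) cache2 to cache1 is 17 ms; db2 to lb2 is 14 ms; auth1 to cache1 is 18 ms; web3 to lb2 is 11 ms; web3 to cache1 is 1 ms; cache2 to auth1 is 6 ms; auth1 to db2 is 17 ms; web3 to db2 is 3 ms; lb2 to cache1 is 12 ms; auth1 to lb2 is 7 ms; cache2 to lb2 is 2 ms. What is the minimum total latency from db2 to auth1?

17

Checking several routes:
db2 -> lb2 -> auth1: 14 + 7 = 21
db2 -> web3 -> lb2 -> cache2 -> auth1: 3 + 11 + 2 + 6 = 22
db2 -> web3 -> lb2 -> auth1: 3 + 11 + 7 = 21
db2 -> auth1: 17
The minimum is 17 ms.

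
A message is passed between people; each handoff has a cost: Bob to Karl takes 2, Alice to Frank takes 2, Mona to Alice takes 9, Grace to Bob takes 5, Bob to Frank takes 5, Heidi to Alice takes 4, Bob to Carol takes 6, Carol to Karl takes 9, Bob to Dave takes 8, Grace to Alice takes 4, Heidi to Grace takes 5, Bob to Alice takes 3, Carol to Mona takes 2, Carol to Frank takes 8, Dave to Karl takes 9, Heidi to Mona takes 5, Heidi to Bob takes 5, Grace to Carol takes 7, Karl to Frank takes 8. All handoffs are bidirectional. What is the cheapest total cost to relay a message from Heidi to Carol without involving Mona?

Some routes from Heidi to Carol avoiding Mona:
Heidi - Grace - Carol: 5 + 7 = 12
Heidi - Alice - Bob - Carol: 4 + 3 + 6 = 13
Heidi - Bob - Carol: 5 + 6 = 11
The minimum is 11.

11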